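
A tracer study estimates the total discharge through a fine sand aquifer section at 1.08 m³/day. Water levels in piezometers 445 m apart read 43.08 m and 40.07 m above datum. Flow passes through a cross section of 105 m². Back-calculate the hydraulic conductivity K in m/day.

Hydraulic gradient i = (43.08 − 40.07) / 445 = 3.01 / 445 = 0.006764.
From Q = K·A·i, K = Q / (A·i) = 1.08 / (105.0 × 0.006764) = 1.521 m/day.

1.52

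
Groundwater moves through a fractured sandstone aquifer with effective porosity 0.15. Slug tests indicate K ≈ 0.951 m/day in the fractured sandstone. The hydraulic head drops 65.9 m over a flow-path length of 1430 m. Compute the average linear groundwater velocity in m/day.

Hydraulic gradient i = Δh / L = 65.9 / 1430 = 0.04608.
Darcy flux q = K · i = 0.9510 × 0.04608 = 0.04383 m/day.
Seepage velocity v = q / n_e = 0.04383 / 0.15 = 0.2922 m/day.

0.292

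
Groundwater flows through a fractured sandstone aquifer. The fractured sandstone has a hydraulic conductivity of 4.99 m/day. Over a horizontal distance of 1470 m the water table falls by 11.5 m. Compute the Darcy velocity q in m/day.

Hydraulic gradient i = Δh / L = 11.5 / 1470 = 0.007823.
Specific discharge q = K · i = 4.990 × 0.007823 = 0.03904 m/day.

0.0390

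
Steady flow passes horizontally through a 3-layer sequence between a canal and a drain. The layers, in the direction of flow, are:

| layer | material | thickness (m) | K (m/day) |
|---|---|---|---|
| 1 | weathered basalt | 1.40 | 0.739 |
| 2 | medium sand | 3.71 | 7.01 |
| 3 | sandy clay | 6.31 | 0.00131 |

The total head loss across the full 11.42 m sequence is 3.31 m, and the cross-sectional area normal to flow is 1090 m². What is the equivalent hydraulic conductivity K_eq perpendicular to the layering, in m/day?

Flow is perpendicular to layering, so the layers act in series and the equivalent K is the thickness-weighted harmonic mean.
Total thickness L = 1.40 + 3.71 + 6.31 = 11.42 m.
Σ(b_i/K_i) = 1.40/0.739 + 3.71/7.01 + 6.31/0.00131 = 4819 d.
K_eq = L / Σ(b_i/K_i) = 11.42 / 4819 = 0.002370 m/day.

0.00237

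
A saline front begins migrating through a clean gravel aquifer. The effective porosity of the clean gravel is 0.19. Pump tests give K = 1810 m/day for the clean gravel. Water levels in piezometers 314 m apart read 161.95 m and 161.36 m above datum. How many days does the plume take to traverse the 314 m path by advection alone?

Hydraulic gradient i = (161.95 − 161.36) / 314 = 0.59 / 314 = 0.001879.
Darcy flux q = K · i = 1810 × 0.001879 = 3.401 m/day.
Seepage velocity v = q / n_e = 3.401 / 0.19 = 17.90 m/day.
Travel time t = L / v = 314 / 17.90 = 17.54 days.

17.5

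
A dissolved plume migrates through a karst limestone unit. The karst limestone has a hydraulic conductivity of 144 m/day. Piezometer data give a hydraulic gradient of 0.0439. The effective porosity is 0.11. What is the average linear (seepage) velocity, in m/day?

Hydraulic gradient i = 0.0439.
Darcy flux q = K · i = 144.0 × 0.04390 = 6.322 m/day.
Seepage velocity v = q / n_e = 6.322 / 0.11 = 57.47 m/day.

57.5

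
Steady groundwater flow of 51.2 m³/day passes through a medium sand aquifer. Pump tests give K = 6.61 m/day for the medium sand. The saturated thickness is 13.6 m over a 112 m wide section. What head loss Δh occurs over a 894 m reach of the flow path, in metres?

Cross-sectional area A = 112 × 13.6 = 1523 m².
From Q = K·A·i, i = Q / (K·A) = 51.2 / (6.610 × 1523) = 0.005085.
Head loss Δh = i · L = 0.005085 × 894 = 4.546 m.

4.55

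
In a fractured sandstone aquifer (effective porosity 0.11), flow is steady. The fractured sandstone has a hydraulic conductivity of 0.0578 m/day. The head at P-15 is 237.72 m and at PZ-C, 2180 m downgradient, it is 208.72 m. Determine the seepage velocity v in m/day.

0.00699

Hydraulic gradient i = (237.72 − 208.72) / 2180 = 29 / 2180 = 0.01330.
Darcy flux q = K · i = 0.05780 × 0.01330 = 0.0007689 m/day.
Seepage velocity v = q / n_e = 0.0007689 / 0.11 = 0.006990 m/day.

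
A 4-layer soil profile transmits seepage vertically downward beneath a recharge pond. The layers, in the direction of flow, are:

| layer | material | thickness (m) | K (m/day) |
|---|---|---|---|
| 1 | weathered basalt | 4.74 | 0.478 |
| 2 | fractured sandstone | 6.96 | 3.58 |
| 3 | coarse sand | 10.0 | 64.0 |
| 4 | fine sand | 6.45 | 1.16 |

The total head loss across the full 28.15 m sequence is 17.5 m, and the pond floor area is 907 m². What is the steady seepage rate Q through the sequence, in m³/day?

Flow is perpendicular to layering, so the layers act in series and the equivalent K is the thickness-weighted harmonic mean.
Total thickness L = 4.74 + 6.96 + 10.0 + 6.45 = 28.15 m.
Σ(b_i/K_i) = 4.74/0.478 + 6.96/3.58 + 10.0/64.0 + 6.45/1.16 = 17.58 d.
K_eq = L / Σ(b_i/K_i) = 28.15 / 17.58 = 1.602 m/day.
Q = K_eq · A · (Δh/L) = 1.602 × 907 × (17.5/28.15) = 903.0 m³/day.

903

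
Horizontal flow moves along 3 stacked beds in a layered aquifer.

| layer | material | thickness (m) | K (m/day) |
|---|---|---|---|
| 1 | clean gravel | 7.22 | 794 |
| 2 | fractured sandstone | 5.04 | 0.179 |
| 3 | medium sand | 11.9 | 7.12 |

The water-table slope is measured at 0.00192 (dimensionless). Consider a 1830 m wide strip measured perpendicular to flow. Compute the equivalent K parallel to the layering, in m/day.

Flow is parallel to layering, so each bed carries its own Darcy discharge and the transmissivities add.
Σ(K_i·b_i) = 794×7.22 + 0.179×5.04 + 7.12×11.9 = 5818 m²/day.
Total thickness b = 24.16 m, so K_eq = Σ(K_i·b_i)/b = 240.8 m/day.

241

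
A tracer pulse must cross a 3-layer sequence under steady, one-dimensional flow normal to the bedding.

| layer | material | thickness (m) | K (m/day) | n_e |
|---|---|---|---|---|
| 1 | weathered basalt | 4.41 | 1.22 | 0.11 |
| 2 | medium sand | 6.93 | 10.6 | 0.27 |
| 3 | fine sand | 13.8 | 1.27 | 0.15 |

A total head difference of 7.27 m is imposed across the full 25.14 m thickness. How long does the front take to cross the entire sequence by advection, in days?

With flow normal to the layers, continuity requires the same specific discharge q through every layer.
Σ(b_i/K_i) = 4.41/1.22 + 6.93/10.6 + 13.8/1.27 = 15.13 d.
q = Δh / Σ(b_i/K_i) = 7.27 / 15.13 = 0.4804 m/day.
In each layer the seepage velocity is v_i = q/n_i, so the layer transit time is t_i = b_i·n_i / q:
  layer 1 (weathered basalt): t_1 = 4.41 × 0.11 / 0.4804 = 1.010 d
  layer 2 (medium sand): t_2 = 6.93 × 0.27 / 0.4804 = 3.895 d
  layer 3 (fine sand): t_3 = 13.8 × 0.15 / 0.4804 = 4.309 d
Total t = Σ t_i = 9.214 days.

9.21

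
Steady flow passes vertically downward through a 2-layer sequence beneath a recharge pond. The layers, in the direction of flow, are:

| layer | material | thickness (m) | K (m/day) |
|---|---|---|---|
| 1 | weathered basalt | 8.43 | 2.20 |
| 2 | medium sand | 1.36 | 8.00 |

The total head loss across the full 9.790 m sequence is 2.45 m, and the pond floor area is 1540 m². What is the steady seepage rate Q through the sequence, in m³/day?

Flow is perpendicular to layering, so the layers act in series and the equivalent K is the thickness-weighted harmonic mean.
Total thickness L = 8.43 + 1.36 = 9.790 m.
Σ(b_i/K_i) = 8.43/2.20 + 1.36/8.00 = 4.002 d.
K_eq = L / Σ(b_i/K_i) = 9.790 / 4.002 = 2.446 m/day.
Q = K_eq · A · (Δh/L) = 2.446 × 1540 × (2.45/9.790) = 942.8 m³/day.

943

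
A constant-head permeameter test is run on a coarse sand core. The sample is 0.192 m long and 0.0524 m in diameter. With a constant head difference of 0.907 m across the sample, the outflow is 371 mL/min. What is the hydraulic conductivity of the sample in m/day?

52.4

Cross-sectional area A = π·(d/2)² = π × (0.0524/2)² = 0.002157 m².
Convert discharge: 371 mL/min = 6.183e-06 m³/s.
Darcy's law rearranged: K = Q·L / (A·Δh) = 6.183e-06 × 0.192 / (0.002157 × 0.907) = 0.0006070 m/s = 52.44 m/day.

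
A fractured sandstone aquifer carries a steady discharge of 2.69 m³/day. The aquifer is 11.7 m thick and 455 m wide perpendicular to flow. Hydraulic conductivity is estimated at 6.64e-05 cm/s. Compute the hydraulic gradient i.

0.00881

Convert K: 6.64e-05 cm/s × 864 = 0.05737 m/day.
Cross-sectional area A = 455 × 11.7 = 5324 m².
From Q = K·A·i, i = Q / (K·A) = 2.69 / (0.05737 × 5324) = 0.008808.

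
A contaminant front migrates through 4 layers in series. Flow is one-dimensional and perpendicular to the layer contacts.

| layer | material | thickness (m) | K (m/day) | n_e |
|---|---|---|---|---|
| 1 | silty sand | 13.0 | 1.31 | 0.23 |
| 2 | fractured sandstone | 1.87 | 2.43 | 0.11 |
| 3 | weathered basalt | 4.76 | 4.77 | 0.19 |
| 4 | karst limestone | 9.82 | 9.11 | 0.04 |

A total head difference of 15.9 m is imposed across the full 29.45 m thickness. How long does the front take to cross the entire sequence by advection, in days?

3.61

With flow normal to the layers, continuity requires the same specific discharge q through every layer.
Σ(b_i/K_i) = 13.0/1.31 + 1.87/2.43 + 4.76/4.77 + 9.82/9.11 = 12.77 d.
q = Δh / Σ(b_i/K_i) = 15.9 / 12.77 = 1.245 m/day.
In each layer the seepage velocity is v_i = q/n_i, so the layer transit time is t_i = b_i·n_i / q:
  layer 1 (silty sand): t_1 = 13.0 × 0.23 / 1.245 = 2.401 d
  layer 2 (fractured sandstone): t_2 = 1.87 × 0.11 / 1.245 = 0.1652 d
  layer 3 (weathered basalt): t_3 = 4.76 × 0.19 / 1.245 = 0.7263 d
  layer 4 (karst limestone): t_4 = 9.82 × 0.04 / 1.245 = 0.3155 d
Total t = Σ t_i = 3.608 days.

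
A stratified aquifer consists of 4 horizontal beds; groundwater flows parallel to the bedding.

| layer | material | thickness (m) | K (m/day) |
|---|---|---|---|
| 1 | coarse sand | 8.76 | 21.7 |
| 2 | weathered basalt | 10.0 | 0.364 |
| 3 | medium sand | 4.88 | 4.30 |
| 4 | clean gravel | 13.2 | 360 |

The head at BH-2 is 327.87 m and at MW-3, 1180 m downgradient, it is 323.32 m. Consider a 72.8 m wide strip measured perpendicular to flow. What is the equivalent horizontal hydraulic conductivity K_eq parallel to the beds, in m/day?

135

Flow is parallel to layering, so each bed carries its own Darcy discharge and the transmissivities add.
Σ(K_i·b_i) = 21.7×8.76 + 0.364×10.0 + 4.30×4.88 + 360×13.2 = 4967 m²/day.
Total thickness b = 36.84 m, so K_eq = Σ(K_i·b_i)/b = 134.8 m/day.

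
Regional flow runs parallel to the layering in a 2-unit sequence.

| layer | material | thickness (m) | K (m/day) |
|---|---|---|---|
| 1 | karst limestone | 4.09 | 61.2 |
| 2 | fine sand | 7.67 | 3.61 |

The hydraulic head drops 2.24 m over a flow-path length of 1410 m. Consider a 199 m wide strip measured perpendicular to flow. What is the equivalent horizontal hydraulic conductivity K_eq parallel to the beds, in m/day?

23.6

Flow is parallel to layering, so each bed carries its own Darcy discharge and the transmissivities add.
Σ(K_i·b_i) = 61.2×4.09 + 3.61×7.67 = 278.0 m²/day.
Total thickness b = 11.76 m, so K_eq = Σ(K_i·b_i)/b = 23.64 m/day.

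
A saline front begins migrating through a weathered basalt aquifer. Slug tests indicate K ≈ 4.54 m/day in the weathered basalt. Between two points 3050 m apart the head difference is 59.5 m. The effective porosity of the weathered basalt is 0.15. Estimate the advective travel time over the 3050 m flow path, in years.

Hydraulic gradient i = Δh / L = 59.5 / 3050 = 0.01951.
Darcy flux q = K · i = 4.540 × 0.01951 = 0.08857 m/day.
Seepage velocity v = q / n_e = 0.08857 / 0.15 = 0.5904 m/day.
Travel time t = L / v = 3050 / 0.5904 = 5166 days = 14.14 years.

14.1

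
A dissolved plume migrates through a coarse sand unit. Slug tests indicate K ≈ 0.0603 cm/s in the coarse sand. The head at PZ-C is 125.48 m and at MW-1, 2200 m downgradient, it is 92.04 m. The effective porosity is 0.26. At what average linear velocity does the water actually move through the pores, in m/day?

3.05

Convert K: 0.0603 cm/s × 864 = 52.10 m/day.
Hydraulic gradient i = (125.48 − 92.04) / 2200 = 33.44 / 2200 = 0.01520.
Darcy flux q = K · i = 52.10 × 0.01520 = 0.7919 m/day.
Seepage velocity v = q / n_e = 0.7919 / 0.26 = 3.046 m/day.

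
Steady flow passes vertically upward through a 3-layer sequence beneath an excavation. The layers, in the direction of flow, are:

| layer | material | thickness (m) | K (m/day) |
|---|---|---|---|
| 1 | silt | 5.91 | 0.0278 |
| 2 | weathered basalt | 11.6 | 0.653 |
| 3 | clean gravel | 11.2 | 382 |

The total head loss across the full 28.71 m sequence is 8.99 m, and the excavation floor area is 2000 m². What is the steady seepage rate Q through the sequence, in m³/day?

78.0

Flow is perpendicular to layering, so the layers act in series and the equivalent K is the thickness-weighted harmonic mean.
Total thickness L = 5.91 + 11.6 + 11.2 = 28.71 m.
Σ(b_i/K_i) = 5.91/0.0278 + 11.6/0.653 + 11.2/382 = 230.4 d.
K_eq = L / Σ(b_i/K_i) = 28.71 / 230.4 = 0.1246 m/day.
Q = K_eq · A · (Δh/L) = 0.1246 × 2000 × (8.99/28.71) = 78.04 m³/day.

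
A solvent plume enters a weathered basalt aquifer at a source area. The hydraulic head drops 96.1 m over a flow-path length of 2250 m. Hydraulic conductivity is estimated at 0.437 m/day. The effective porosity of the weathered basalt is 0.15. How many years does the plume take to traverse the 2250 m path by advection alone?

Hydraulic gradient i = Δh / L = 96.1 / 2250 = 0.04271.
Darcy flux q = K · i = 0.4370 × 0.04271 = 0.01866 m/day.
Seepage velocity v = q / n_e = 0.01866 / 0.15 = 0.1244 m/day.
Travel time t = L / v = 2250 / 0.1244 = 18082 days = 49.51 years.

49.5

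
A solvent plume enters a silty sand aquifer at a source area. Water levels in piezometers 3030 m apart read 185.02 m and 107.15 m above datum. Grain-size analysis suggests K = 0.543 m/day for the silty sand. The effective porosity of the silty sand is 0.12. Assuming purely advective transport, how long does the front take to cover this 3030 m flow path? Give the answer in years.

71.3

Hydraulic gradient i = (185.02 − 107.15) / 3030 = 77.87 / 3030 = 0.02570.
Darcy flux q = K · i = 0.5430 × 0.02570 = 0.01395 m/day.
Seepage velocity v = q / n_e = 0.01395 / 0.12 = 0.1163 m/day.
Travel time t = L / v = 3030 / 0.1163 = 26055 days = 71.34 years.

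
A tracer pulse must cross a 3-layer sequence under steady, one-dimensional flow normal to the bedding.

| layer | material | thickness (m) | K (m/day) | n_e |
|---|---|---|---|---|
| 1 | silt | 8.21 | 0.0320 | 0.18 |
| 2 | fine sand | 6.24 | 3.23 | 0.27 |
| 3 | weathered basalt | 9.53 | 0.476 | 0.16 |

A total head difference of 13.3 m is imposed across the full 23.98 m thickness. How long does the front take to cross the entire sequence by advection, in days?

With flow normal to the layers, continuity requires the same specific discharge q through every layer.
Σ(b_i/K_i) = 8.21/0.0320 + 6.24/3.23 + 9.53/0.476 = 278.5 d.
q = Δh / Σ(b_i/K_i) = 13.3 / 278.5 = 0.04775 m/day.
In each layer the seepage velocity is v_i = q/n_i, so the layer transit time is t_i = b_i·n_i / q:
  layer 1 (silt): t_1 = 8.21 × 0.18 / 0.04775 = 30.95 d
  layer 2 (fine sand): t_2 = 6.24 × 0.27 / 0.04775 = 35.28 d
  layer 3 (weathered basalt): t_3 = 9.53 × 0.16 / 0.04775 = 31.93 d
Total t = Σ t_i = 98.16 days.

98.2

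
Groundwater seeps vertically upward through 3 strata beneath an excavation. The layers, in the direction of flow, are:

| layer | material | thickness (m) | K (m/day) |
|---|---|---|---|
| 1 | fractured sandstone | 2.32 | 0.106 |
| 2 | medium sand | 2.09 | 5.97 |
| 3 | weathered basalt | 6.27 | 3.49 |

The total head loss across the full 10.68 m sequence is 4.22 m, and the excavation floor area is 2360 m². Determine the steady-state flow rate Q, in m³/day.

Flow is perpendicular to layering, so the layers act in series and the equivalent K is the thickness-weighted harmonic mean.
Total thickness L = 2.32 + 2.09 + 6.27 = 10.68 m.
Σ(b_i/K_i) = 2.32/0.106 + 2.09/5.97 + 6.27/3.49 = 24.03 d.
K_eq = L / Σ(b_i/K_i) = 10.68 / 24.03 = 0.4444 m/day.
Q = K_eq · A · (Δh/L) = 0.4444 × 2360 × (4.22/10.68) = 414.4 m³/day.

414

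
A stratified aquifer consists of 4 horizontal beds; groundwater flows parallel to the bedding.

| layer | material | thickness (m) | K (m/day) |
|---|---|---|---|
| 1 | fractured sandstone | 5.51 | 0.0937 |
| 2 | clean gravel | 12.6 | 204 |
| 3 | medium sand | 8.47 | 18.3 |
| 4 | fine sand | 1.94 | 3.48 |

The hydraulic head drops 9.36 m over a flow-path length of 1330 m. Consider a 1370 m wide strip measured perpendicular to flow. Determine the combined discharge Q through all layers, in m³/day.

Flow is parallel to layering, so each bed carries its own Darcy discharge and the transmissivities add.
Σ(K_i·b_i) = 0.0937×5.51 + 204×12.6 + 18.3×8.47 + 3.48×1.94 = 2733 m²/day.
Hydraulic gradient i = Δh / L = 9.36 / 1330 = 0.007038.
Q = Σ(K_i·b_i) · W · i = 2733 × 1370 × 0.007038 = 26347 m³/day.

26300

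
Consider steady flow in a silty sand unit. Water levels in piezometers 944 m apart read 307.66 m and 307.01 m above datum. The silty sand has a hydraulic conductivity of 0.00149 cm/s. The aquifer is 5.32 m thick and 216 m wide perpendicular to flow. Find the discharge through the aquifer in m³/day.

Convert K: 0.00149 cm/s × 864 = 1.287 m/day.
Cross-sectional area A = 216 × 5.32 = 1149 m².
Hydraulic gradient i = (307.66 − 307.01) / 944 = 0.65 / 944 = 0.0006886.
Darcy's law: Q = K · A · i = 1.287 × 1149 × 0.0006886 = 1.019 m³/day.

1.02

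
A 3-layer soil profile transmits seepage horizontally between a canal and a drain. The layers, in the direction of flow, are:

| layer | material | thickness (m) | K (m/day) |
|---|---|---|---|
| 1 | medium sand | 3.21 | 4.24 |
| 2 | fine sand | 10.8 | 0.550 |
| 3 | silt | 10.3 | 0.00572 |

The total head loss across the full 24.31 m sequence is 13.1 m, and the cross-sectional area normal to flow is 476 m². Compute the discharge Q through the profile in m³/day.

Flow is perpendicular to layering, so the layers act in series and the equivalent K is the thickness-weighted harmonic mean.
Total thickness L = 3.21 + 10.8 + 10.3 = 24.31 m.
Σ(b_i/K_i) = 3.21/4.24 + 10.8/0.550 + 10.3/0.00572 = 1821 d.
K_eq = L / Σ(b_i/K_i) = 24.31 / 1821 = 0.01335 m/day.
Q = K_eq · A · (Δh/L) = 0.01335 × 476 × (13.1/24.31) = 3.424 m³/day.

3.42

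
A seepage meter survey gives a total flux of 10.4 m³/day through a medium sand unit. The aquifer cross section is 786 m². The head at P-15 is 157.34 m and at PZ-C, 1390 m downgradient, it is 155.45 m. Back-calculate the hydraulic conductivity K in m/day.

Hydraulic gradient i = (157.34 − 155.45) / 1390 = 1.89 / 1390 = 0.001360.
From Q = K·A·i, K = Q / (A·i) = 10.4 / (786.0 × 0.001360) = 9.731 m/day.

9.73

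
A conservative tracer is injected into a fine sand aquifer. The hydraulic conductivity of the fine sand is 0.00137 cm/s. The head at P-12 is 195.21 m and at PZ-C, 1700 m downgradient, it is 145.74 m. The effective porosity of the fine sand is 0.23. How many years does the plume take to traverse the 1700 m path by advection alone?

Convert K: 0.00137 cm/s × 864 = 1.184 m/day.
Hydraulic gradient i = (195.21 − 145.74) / 1700 = 49.47 / 1700 = 0.02910.
Darcy flux q = K · i = 1.184 × 0.02910 = 0.03445 m/day.
Seepage velocity v = q / n_e = 0.03445 / 0.23 = 0.1498 m/day.
Travel time t = L / v = 1700 / 0.1498 = 11351 days = 31.08 years.

31.1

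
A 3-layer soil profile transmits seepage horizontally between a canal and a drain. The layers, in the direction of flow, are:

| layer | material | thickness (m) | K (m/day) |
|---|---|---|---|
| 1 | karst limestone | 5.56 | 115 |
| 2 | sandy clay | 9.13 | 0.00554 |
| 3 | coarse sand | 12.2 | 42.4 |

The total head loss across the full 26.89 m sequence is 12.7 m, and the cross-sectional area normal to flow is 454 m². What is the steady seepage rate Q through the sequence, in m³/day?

3.50

Flow is perpendicular to layering, so the layers act in series and the equivalent K is the thickness-weighted harmonic mean.
Total thickness L = 5.56 + 9.13 + 12.2 = 26.89 m.
Σ(b_i/K_i) = 5.56/115 + 9.13/0.00554 + 12.2/42.4 = 1648 d.
K_eq = L / Σ(b_i/K_i) = 26.89 / 1648 = 0.01631 m/day.
Q = K_eq · A · (Δh/L) = 0.01631 × 454 × (12.7/26.89) = 3.498 m³/day.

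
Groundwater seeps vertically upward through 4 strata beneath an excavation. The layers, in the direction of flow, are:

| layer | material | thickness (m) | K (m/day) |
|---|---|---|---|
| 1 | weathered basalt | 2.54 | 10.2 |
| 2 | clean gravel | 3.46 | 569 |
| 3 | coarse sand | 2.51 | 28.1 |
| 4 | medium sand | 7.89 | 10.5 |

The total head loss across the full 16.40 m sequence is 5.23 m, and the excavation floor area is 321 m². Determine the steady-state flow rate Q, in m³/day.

1530

Flow is perpendicular to layering, so the layers act in series and the equivalent K is the thickness-weighted harmonic mean.
Total thickness L = 2.54 + 3.46 + 2.51 + 7.89 = 16.40 m.
Σ(b_i/K_i) = 2.54/10.2 + 3.46/569 + 2.51/28.1 + 7.89/10.5 = 1.096 d.
K_eq = L / Σ(b_i/K_i) = 16.40 / 1.096 = 14.97 m/day.
Q = K_eq · A · (Δh/L) = 14.97 × 321 × (5.23/16.40) = 1532 m³/day.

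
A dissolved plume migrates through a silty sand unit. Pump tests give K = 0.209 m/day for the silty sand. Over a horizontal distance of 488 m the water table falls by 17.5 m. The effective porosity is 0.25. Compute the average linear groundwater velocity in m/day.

Hydraulic gradient i = Δh / L = 17.5 / 488 = 0.03586.
Darcy flux q = K · i = 0.2090 × 0.03586 = 0.007495 m/day.
Seepage velocity v = q / n_e = 0.007495 / 0.25 = 0.02998 m/day.

0.0300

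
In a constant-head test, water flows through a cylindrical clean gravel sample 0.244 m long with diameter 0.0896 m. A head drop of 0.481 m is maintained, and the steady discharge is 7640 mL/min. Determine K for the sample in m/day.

Cross-sectional area A = π·(d/2)² = π × (0.0896/2)² = 0.006305 m².
Convert discharge: 7640 mL/min = 0.0001273 m³/s.
Darcy's law rearranged: K = Q·L / (A·Δh) = 0.0001273 × 0.244 / (0.006305 × 0.481) = 0.01024 m/s = 885.1 m/day.

885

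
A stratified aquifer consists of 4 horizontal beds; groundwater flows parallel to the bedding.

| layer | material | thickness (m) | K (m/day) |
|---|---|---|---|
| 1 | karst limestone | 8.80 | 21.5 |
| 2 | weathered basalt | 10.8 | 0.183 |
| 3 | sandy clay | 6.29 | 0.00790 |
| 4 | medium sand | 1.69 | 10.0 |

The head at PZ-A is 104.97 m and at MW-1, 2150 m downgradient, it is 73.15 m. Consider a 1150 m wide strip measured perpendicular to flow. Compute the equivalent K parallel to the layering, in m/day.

Flow is parallel to layering, so each bed carries its own Darcy discharge and the transmissivities add.
Σ(K_i·b_i) = 21.5×8.80 + 0.183×10.8 + 0.00790×6.29 + 10.0×1.69 = 208.1 m²/day.
Total thickness b = 27.58 m, so K_eq = Σ(K_i·b_i)/b = 7.546 m/day.

7.55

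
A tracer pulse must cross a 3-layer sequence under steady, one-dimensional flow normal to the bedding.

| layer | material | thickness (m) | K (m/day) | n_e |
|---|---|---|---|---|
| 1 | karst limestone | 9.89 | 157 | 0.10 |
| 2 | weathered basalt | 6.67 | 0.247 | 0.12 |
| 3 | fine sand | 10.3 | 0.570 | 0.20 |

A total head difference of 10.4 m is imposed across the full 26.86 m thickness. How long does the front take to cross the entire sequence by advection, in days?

With flow normal to the layers, continuity requires the same specific discharge q through every layer.
Σ(b_i/K_i) = 9.89/157 + 6.67/0.247 + 10.3/0.570 = 45.14 d.
q = Δh / Σ(b_i/K_i) = 10.4 / 45.14 = 0.2304 m/day.
In each layer the seepage velocity is v_i = q/n_i, so the layer transit time is t_i = b_i·n_i / q:
  layer 1 (karst limestone): t_1 = 9.89 × 0.10 / 0.2304 = 4.292 d
  layer 2 (weathered basalt): t_2 = 6.67 × 0.12 / 0.2304 = 3.474 d
  layer 3 (fine sand): t_3 = 10.3 × 0.20 / 0.2304 = 8.941 d
Total t = Σ t_i = 16.71 days.

16.7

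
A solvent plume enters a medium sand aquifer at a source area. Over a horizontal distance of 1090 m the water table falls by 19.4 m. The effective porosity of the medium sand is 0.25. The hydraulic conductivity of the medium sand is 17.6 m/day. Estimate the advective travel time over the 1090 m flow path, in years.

Hydraulic gradient i = Δh / L = 19.4 / 1090 = 0.01780.
Darcy flux q = K · i = 17.60 × 0.01780 = 0.3132 m/day.
Seepage velocity v = q / n_e = 0.3132 / 0.25 = 1.253 m/day.
Travel time t = L / v = 1090 / 1.253 = 869.9 days = 2.382 years.

2.38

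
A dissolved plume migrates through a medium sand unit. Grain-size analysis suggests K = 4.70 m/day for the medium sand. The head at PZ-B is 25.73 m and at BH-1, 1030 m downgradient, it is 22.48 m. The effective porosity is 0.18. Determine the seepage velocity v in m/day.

0.0824

Hydraulic gradient i = (25.73 − 22.48) / 1030 = 3.25 / 1030 = 0.003155.
Darcy flux q = K · i = 4.700 × 0.003155 = 0.01483 m/day.
Seepage velocity v = q / n_e = 0.01483 / 0.18 = 0.08239 m/day.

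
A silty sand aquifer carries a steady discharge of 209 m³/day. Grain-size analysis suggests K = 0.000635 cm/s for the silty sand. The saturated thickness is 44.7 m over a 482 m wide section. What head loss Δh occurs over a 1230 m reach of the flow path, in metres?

21.7

Convert K: 0.000635 cm/s × 864 = 0.5486 m/day.
Cross-sectional area A = 482 × 44.7 = 21545 m².
From Q = K·A·i, i = Q / (K·A) = 209 / (0.5486 × 21545) = 0.01768.
Head loss Δh = i · L = 0.01768 × 1230 = 21.75 m.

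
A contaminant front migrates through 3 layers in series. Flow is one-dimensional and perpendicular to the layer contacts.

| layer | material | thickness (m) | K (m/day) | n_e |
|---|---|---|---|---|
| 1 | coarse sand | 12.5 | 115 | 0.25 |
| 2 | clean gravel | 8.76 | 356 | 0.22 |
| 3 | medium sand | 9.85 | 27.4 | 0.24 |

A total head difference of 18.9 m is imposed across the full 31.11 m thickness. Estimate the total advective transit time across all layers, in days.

With flow normal to the layers, continuity requires the same specific discharge q through every layer.
Σ(b_i/K_i) = 12.5/115 + 8.76/356 + 9.85/27.4 = 0.4928 d.
q = Δh / Σ(b_i/K_i) = 18.9 / 0.4928 = 38.35 m/day.
In each layer the seepage velocity is v_i = q/n_i, so the layer transit time is t_i = b_i·n_i / q:
  layer 1 (coarse sand): t_1 = 12.5 × 0.25 / 38.35 = 0.08148 d
  layer 2 (clean gravel): t_2 = 8.76 × 0.22 / 38.35 = 0.05025 d
  layer 3 (medium sand): t_3 = 9.85 × 0.24 / 38.35 = 0.06164 d
Total t = Σ t_i = 0.1934 days.

0.193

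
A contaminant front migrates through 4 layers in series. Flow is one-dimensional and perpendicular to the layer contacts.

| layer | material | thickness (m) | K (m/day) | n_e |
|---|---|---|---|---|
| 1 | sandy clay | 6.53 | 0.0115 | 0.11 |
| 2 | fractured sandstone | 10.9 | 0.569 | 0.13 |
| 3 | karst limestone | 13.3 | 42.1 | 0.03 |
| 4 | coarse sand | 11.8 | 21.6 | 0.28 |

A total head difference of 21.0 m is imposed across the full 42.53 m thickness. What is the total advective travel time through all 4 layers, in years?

With flow normal to the layers, continuity requires the same specific discharge q through every layer.
Σ(b_i/K_i) = 6.53/0.0115 + 10.9/0.569 + 13.3/42.1 + 11.8/21.6 = 587.8 d.
q = Δh / Σ(b_i/K_i) = 21.0 / 587.8 = 0.03572 m/day.
In each layer the seepage velocity is v_i = q/n_i, so the layer transit time is t_i = b_i·n_i / q:
  layer 1 (sandy clay): t_1 = 6.53 × 0.11 / 0.03572 = 20.11 d
  layer 2 (fractured sandstone): t_2 = 10.9 × 0.13 / 0.03572 = 39.67 d
  layer 3 (karst limestone): t_3 = 13.3 × 0.03 / 0.03572 = 11.17 d
  layer 4 (coarse sand): t_4 = 11.8 × 0.28 / 0.03572 = 92.49 d
Total t = Σ t_i = 163.4 days = 0.4474 years.

0.447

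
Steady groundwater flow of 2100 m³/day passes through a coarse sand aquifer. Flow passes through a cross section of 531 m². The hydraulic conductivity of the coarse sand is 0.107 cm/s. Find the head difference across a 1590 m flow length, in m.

Convert K: 0.107 cm/s × 864 = 92.45 m/day.
From Q = K·A·i, i = Q / (K·A) = 2100 / (92.45 × 531.0) = 0.04278.
Head loss Δh = i · L = 0.04278 × 1590 = 68.02 m.

68.0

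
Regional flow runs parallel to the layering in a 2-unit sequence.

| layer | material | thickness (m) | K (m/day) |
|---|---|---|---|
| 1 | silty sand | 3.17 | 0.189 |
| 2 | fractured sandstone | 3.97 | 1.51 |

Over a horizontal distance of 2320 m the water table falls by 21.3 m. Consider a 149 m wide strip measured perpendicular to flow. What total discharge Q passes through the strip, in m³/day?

Flow is parallel to layering, so each bed carries its own Darcy discharge and the transmissivities add.
Σ(K_i·b_i) = 0.189×3.17 + 1.51×3.97 = 6.594 m²/day.
Hydraulic gradient i = Δh / L = 21.3 / 2320 = 0.009181.
Q = Σ(K_i·b_i) · W · i = 6.594 × 149 × 0.009181 = 9.020 m³/day.

9.02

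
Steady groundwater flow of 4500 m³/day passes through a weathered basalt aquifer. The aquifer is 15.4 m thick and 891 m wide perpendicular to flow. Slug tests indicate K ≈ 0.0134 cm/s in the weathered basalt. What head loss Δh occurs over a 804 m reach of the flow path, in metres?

Convert K: 0.0134 cm/s × 864 = 11.58 m/day.
Cross-sectional area A = 891 × 15.4 = 13721 m².
From Q = K·A·i, i = Q / (K·A) = 4500 / (11.58 × 13721) = 0.02833.
Head loss Δh = i · L = 0.02833 × 804 = 22.77 m.

22.8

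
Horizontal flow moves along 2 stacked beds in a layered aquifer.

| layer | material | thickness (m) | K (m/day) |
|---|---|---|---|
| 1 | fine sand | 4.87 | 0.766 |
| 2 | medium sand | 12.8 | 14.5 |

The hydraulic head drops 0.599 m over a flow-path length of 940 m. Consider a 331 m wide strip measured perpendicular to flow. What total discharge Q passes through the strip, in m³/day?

Flow is parallel to layering, so each bed carries its own Darcy discharge and the transmissivities add.
Σ(K_i·b_i) = 0.766×4.87 + 14.5×12.8 = 189.3 m²/day.
Hydraulic gradient i = Δh / L = 0.599 / 940 = 0.0006372.
Q = Σ(K_i·b_i) · W · i = 189.3 × 331 × 0.0006372 = 39.93 m³/day.

39.9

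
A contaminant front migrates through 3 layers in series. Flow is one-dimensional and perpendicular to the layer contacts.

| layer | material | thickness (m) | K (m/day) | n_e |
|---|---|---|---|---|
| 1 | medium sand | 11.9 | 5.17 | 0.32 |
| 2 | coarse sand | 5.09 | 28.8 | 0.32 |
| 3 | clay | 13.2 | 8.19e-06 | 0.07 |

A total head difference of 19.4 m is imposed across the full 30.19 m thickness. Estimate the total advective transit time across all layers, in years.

1450

With flow normal to the layers, continuity requires the same specific discharge q through every layer.
Σ(b_i/K_i) = 11.9/5.17 + 5.09/28.8 + 13.2/8.19e-06 = 1.612e+06 d.
q = Δh / Σ(b_i/K_i) = 19.4 / 1.612e+06 = 1.204e-05 m/day.
In each layer the seepage velocity is v_i = q/n_i, so the layer transit time is t_i = b_i·n_i / q:
  layer 1 (medium sand): t_1 = 11.9 × 0.32 / 1.204e-05 = 3.164e+05 d
  layer 2 (coarse sand): t_2 = 5.09 × 0.32 / 1.204e-05 = 1.353e+05 d
  layer 3 (clay): t_3 = 13.2 × 0.07 / 1.204e-05 = 76765 d
Total t = Σ t_i = 5.284e+05 days = 1447 years.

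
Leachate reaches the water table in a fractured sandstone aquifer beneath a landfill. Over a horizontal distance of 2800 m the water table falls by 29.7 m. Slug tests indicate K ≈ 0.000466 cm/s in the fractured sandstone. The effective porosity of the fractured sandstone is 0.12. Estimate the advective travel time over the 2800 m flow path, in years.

215

Convert K: 0.000466 cm/s × 864 = 0.4026 m/day.
Hydraulic gradient i = Δh / L = 29.7 / 2800 = 0.01061.
Darcy flux q = K · i = 0.4026 × 0.01061 = 0.004271 m/day.
Seepage velocity v = q / n_e = 0.004271 / 0.12 = 0.03559 m/day.
Travel time t = L / v = 2800 / 0.03559 = 78676 days = 215.4 years.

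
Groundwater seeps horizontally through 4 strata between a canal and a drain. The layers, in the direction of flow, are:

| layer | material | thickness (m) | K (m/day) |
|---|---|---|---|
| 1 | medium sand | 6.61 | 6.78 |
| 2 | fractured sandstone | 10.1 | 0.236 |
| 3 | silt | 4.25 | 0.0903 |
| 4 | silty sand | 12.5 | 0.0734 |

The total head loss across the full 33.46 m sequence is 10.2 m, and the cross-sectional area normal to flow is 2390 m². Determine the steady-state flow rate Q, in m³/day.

Flow is perpendicular to layering, so the layers act in series and the equivalent K is the thickness-weighted harmonic mean.
Total thickness L = 6.61 + 10.1 + 4.25 + 12.5 = 33.46 m.
Σ(b_i/K_i) = 6.61/6.78 + 10.1/0.236 + 4.25/0.0903 + 12.5/0.0734 = 261.1 d.
K_eq = L / Σ(b_i/K_i) = 33.46 / 261.1 = 0.1281 m/day.
Q = K_eq · A · (Δh/L) = 0.1281 × 2390 × (10.2/33.46) = 93.35 m³/day.

93.4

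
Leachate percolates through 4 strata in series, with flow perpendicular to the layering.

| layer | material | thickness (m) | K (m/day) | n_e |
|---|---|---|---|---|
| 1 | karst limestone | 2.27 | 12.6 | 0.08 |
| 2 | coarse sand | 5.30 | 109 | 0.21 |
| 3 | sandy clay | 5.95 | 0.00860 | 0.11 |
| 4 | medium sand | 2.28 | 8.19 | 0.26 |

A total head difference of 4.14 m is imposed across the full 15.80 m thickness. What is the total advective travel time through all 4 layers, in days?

With flow normal to the layers, continuity requires the same specific discharge q through every layer.
Σ(b_i/K_i) = 2.27/12.6 + 5.30/109 + 5.95/0.00860 + 2.28/8.19 = 692.4 d.
q = Δh / Σ(b_i/K_i) = 4.14 / 692.4 = 0.005979 m/day.
In each layer the seepage velocity is v_i = q/n_i, so the layer transit time is t_i = b_i·n_i / q:
  layer 1 (karst limestone): t_1 = 2.27 × 0.08 / 0.005979 = 30.37 d
  layer 2 (coarse sand): t_2 = 5.30 × 0.21 / 0.005979 = 186.1 d
  layer 3 (sandy clay): t_3 = 5.95 × 0.11 / 0.005979 = 109.5 d
  layer 4 (medium sand): t_4 = 2.28 × 0.26 / 0.005979 = 99.14 d
Total t = Σ t_i = 425.1 days.

425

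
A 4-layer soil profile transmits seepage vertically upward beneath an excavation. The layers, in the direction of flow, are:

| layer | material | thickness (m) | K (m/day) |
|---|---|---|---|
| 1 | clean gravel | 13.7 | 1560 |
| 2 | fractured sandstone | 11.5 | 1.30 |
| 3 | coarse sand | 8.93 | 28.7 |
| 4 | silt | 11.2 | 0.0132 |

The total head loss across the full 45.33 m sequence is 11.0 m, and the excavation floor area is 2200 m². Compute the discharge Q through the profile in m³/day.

Flow is perpendicular to layering, so the layers act in series and the equivalent K is the thickness-weighted harmonic mean.
Total thickness L = 13.7 + 11.5 + 8.93 + 11.2 = 45.33 m.
Σ(b_i/K_i) = 13.7/1560 + 11.5/1.30 + 8.93/28.7 + 11.2/0.0132 = 857.7 d.
K_eq = L / Σ(b_i/K_i) = 45.33 / 857.7 = 0.05285 m/day.
Q = K_eq · A · (Δh/L) = 0.05285 × 2200 × (11.0/45.33) = 28.22 m³/day.

28.2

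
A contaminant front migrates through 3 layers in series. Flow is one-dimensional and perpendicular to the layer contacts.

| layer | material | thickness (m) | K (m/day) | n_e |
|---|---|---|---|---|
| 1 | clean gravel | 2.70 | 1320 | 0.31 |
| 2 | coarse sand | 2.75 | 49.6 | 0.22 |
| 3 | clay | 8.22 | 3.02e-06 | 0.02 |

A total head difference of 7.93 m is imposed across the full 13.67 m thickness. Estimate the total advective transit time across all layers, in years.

1510

With flow normal to the layers, continuity requires the same specific discharge q through every layer.
Σ(b_i/K_i) = 2.70/1320 + 2.75/49.6 + 8.22/3.02e-06 = 2.722e+06 d.
q = Δh / Σ(b_i/K_i) = 7.93 / 2.722e+06 = 2.913e-06 m/day.
In each layer the seepage velocity is v_i = q/n_i, so the layer transit time is t_i = b_i·n_i / q:
  layer 1 (clean gravel): t_1 = 2.70 × 0.31 / 2.913e-06 = 2.873e+05 d
  layer 2 (coarse sand): t_2 = 2.75 × 0.22 / 2.913e-06 = 2.077e+05 d
  layer 3 (clay): t_3 = 8.22 × 0.02 / 2.913e-06 = 56428 d
Total t = Σ t_i = 5.514e+05 days = 1510 years.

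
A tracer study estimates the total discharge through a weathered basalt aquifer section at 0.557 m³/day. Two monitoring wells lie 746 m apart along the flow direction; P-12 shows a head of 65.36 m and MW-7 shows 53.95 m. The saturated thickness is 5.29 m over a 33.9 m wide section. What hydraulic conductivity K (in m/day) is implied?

0.203

Cross-sectional area A = 33.9 × 5.29 = 179.3 m².
Hydraulic gradient i = (65.36 − 53.95) / 746 = 11.41 / 746 = 0.01529.
From Q = K·A·i, K = Q / (A·i) = 0.557 / (179.3 × 0.01529) = 0.2031 m/day.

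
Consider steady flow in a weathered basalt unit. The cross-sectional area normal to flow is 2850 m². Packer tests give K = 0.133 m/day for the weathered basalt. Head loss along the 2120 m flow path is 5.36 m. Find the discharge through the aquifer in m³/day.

Hydraulic gradient i = Δh / L = 5.36 / 2120 = 0.002528.
Darcy's law: Q = K · A · i = 0.1330 × 2850 × 0.002528 = 0.9584 m³/day.

0.958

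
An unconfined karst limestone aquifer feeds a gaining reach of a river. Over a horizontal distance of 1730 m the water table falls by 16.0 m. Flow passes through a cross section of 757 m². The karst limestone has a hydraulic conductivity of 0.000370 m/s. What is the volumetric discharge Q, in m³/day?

Convert K: 0.000370 m/s × 86400 = 31.97 m/day.
Hydraulic gradient i = Δh / L = 16.0 / 1730 = 0.009249.
Darcy's law: Q = K · A · i = 31.97 × 757.0 × 0.009249 = 223.8 m³/day.

224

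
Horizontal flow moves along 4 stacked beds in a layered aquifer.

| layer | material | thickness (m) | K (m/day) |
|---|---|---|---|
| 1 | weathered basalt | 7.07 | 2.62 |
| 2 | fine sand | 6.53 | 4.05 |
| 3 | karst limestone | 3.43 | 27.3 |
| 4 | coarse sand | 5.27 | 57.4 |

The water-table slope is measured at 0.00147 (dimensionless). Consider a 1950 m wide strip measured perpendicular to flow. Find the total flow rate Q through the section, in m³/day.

Flow is parallel to layering, so each bed carries its own Darcy discharge and the transmissivities add.
Σ(K_i·b_i) = 2.62×7.07 + 4.05×6.53 + 27.3×3.43 + 57.4×5.27 = 441.1 m²/day.
Hydraulic gradient i = 0.00147.
Q = Σ(K_i·b_i) · W · i = 441.1 × 1950 × 0.001470 = 1264 m³/day.

1260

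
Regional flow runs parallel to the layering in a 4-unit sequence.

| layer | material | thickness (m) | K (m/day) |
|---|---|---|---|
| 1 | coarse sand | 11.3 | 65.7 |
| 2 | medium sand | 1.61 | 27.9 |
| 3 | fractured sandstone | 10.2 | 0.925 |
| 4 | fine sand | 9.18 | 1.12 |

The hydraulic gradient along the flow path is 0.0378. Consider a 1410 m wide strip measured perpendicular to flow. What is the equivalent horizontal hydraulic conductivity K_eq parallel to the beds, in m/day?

Flow is parallel to layering, so each bed carries its own Darcy discharge and the transmissivities add.
Σ(K_i·b_i) = 65.7×11.3 + 27.9×1.61 + 0.925×10.2 + 1.12×9.18 = 807.0 m²/day.
Total thickness b = 32.29 m, so K_eq = Σ(K_i·b_i)/b = 24.99 m/day.

25.0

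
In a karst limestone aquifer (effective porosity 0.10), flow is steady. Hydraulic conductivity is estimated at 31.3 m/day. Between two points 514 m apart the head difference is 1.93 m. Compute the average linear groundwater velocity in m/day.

Hydraulic gradient i = Δh / L = 1.93 / 514 = 0.003755.
Darcy flux q = K · i = 31.30 × 0.003755 = 0.1175 m/day.
Seepage velocity v = q / n_e = 0.1175 / 0.10 = 1.175 m/day.

1.18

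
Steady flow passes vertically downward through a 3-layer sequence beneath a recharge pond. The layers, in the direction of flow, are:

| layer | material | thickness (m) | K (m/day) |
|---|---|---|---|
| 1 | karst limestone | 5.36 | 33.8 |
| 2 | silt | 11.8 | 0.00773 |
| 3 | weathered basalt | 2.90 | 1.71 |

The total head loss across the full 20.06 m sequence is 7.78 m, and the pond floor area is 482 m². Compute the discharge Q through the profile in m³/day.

2.45

Flow is perpendicular to layering, so the layers act in series and the equivalent K is the thickness-weighted harmonic mean.
Total thickness L = 5.36 + 11.8 + 2.90 = 20.06 m.
Σ(b_i/K_i) = 5.36/33.8 + 11.8/0.00773 + 2.90/1.71 = 1528 d.
K_eq = L / Σ(b_i/K_i) = 20.06 / 1528 = 0.01313 m/day.
Q = K_eq · A · (Δh/L) = 0.01313 × 482 × (7.78/20.06) = 2.454 m³/day.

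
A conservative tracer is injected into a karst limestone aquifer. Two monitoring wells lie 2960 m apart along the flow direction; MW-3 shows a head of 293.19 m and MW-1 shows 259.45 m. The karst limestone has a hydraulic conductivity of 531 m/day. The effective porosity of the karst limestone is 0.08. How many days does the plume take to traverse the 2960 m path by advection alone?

Hydraulic gradient i = (293.19 − 259.45) / 2960 = 33.74 / 2960 = 0.01140.
Darcy flux q = K · i = 531.0 × 0.01140 = 6.053 m/day.
Seepage velocity v = q / n_e = 6.053 / 0.08 = 75.66 m/day.
Travel time t = L / v = 2960 / 75.66 = 39.12 days.

39.1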